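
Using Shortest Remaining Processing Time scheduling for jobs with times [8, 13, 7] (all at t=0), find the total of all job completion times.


Since all jobs arrive at t=0, SRPT equals SPT ordering.
SPT order: [7, 8, 13]
Completion times:
  Job 1: p=7, C=7
  Job 2: p=8, C=15
  Job 3: p=13, C=28
Total completion time = 7 + 15 + 28 = 50

50


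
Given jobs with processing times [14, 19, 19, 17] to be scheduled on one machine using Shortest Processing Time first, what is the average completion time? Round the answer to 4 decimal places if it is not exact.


Sort jobs by processing time (SPT order): [14, 17, 19, 19]
Compute completion times sequentially:
  Job 1: processing = 14, completes at 14
  Job 2: processing = 17, completes at 31
  Job 3: processing = 19, completes at 50
  Job 4: processing = 19, completes at 69
Sum of completion times = 164
Average completion time = 164/4 = 41.0

41.0


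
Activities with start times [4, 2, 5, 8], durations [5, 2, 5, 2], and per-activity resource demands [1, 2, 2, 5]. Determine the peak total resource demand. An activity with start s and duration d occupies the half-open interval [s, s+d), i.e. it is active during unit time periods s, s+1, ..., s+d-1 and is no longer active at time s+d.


Each activity i is active on [start_i, start_i + duration_i).
Compute total resource usage per time slot:
  t=0: active resources = [], total = 0
  t=1: active resources = [], total = 0
  t=2: active resources = [2], total = 2
  t=3: active resources = [2], total = 2
  t=4: active resources = [1], total = 1
  t=5: active resources = [1, 2], total = 3
  t=6: active resources = [1, 2], total = 3
  t=7: active resources = [1, 2], total = 3
  t=8: active resources = [1, 2, 5], total = 8
  t=9: active resources = [2, 5], total = 7
Peak resource demand = 8

8


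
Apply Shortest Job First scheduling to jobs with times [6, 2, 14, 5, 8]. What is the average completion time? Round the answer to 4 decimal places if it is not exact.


SJF order (ascending): [2, 5, 6, 8, 14]
Completion times:
  Job 1: burst=2, C=2
  Job 2: burst=5, C=7
  Job 3: burst=6, C=13
  Job 4: burst=8, C=21
  Job 5: burst=14, C=35
Average completion = 78/5 = 15.6

15.6


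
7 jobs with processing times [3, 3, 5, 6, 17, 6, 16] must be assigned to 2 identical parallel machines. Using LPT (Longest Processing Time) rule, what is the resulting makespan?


Sort jobs in decreasing order (LPT): [17, 16, 6, 6, 5, 3, 3]
Assign each job to the least loaded machine:
  Machine 1: jobs [17, 6, 3, 3], load = 29
  Machine 2: jobs [16, 6, 5], load = 27
Makespan = max load = 29

29


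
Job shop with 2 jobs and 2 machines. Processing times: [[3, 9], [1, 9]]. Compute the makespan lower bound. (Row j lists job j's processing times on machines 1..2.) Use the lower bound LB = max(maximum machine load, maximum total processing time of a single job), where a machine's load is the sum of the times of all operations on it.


Machine loads:
  Machine 1: 3 + 1 = 4
  Machine 2: 9 + 9 = 18
Max machine load = 18
Job totals:
  Job 1: 12
  Job 2: 10
Max job total = 12
Lower bound = max(18, 12) = 18

18


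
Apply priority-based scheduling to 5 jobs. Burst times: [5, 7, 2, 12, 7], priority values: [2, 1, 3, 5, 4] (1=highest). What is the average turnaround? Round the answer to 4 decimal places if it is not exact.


Sort by priority (ascending = highest first):
Order: [(1, 7), (2, 5), (3, 2), (4, 7), (5, 12)]
Completion times:
  Priority 1, burst=7, C=7
  Priority 2, burst=5, C=12
  Priority 3, burst=2, C=14
  Priority 4, burst=7, C=21
  Priority 5, burst=12, C=33
Average turnaround = 87/5 = 17.4

17.4


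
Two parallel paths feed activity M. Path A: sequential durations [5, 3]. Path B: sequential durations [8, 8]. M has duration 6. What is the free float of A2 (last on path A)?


ES(A2) = sum of predecessors on chain A = 5
EF(A2) = ES + duration = 5 + 3 = 8
Successor of A2 is M. ES(M) = max(sum(A), sum(B)) = max(8, 16) = 16
Free float = ES(successor) - EF(current) = 16 - 8 = 8

8


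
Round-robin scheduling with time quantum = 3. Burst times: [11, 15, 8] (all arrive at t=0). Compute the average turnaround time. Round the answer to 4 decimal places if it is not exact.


Time quantum = 3
Execution trace:
  J1 runs 3 units, time = 3
  J2 runs 3 units, time = 6
  J3 runs 3 units, time = 9
  J1 runs 3 units, time = 12
  J2 runs 3 units, time = 15
  J3 runs 3 units, time = 18
  J1 runs 3 units, time = 21
  J2 runs 3 units, time = 24
  J3 runs 2 units, time = 26
  J1 runs 2 units, time = 28
  J2 runs 3 units, time = 31
  J2 runs 3 units, time = 34
Finish times: [28, 34, 26]
Average turnaround = 88/3 = 29.3333

29.3333


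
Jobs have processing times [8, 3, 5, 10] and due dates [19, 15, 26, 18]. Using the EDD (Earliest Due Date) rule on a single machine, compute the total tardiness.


Sort by due date (EDD order): [(3, 15), (10, 18), (8, 19), (5, 26)]
Compute completion times and tardiness:
  Job 1: p=3, d=15, C=3, tardiness=max(0,3-15)=0
  Job 2: p=10, d=18, C=13, tardiness=max(0,13-18)=0
  Job 3: p=8, d=19, C=21, tardiness=max(0,21-19)=2
  Job 4: p=5, d=26, C=26, tardiness=max(0,26-26)=0
Total tardiness = 2

2


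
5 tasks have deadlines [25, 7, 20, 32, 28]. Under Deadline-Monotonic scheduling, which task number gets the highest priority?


Sort tasks by relative deadline (ascending):
  Task 2: deadline = 7
  Task 3: deadline = 20
  Task 1: deadline = 25
  Task 5: deadline = 28
  Task 4: deadline = 32
Priority order (highest first): [2, 3, 1, 5, 4]
Highest priority task = 2

2


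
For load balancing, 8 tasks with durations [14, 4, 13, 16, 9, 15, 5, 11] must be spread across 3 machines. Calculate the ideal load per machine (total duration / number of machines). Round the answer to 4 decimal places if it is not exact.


Total processing time = 14 + 4 + 13 + 16 + 9 + 15 + 5 + 11 = 87
Number of machines = 3
Ideal balanced load = 87 / 3 = 29.0

29.0


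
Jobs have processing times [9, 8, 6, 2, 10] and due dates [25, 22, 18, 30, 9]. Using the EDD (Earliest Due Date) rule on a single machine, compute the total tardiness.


Sort by due date (EDD order): [(10, 9), (6, 18), (8, 22), (9, 25), (2, 30)]
Compute completion times and tardiness:
  Job 1: p=10, d=9, C=10, tardiness=max(0,10-9)=1
  Job 2: p=6, d=18, C=16, tardiness=max(0,16-18)=0
  Job 3: p=8, d=22, C=24, tardiness=max(0,24-22)=2
  Job 4: p=9, d=25, C=33, tardiness=max(0,33-25)=8
  Job 5: p=2, d=30, C=35, tardiness=max(0,35-30)=5
Total tardiness = 16

16


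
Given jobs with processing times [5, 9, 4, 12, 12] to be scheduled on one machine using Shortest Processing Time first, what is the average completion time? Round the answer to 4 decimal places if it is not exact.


Sort jobs by processing time (SPT order): [4, 5, 9, 12, 12]
Compute completion times sequentially:
  Job 1: processing = 4, completes at 4
  Job 2: processing = 5, completes at 9
  Job 3: processing = 9, completes at 18
  Job 4: processing = 12, completes at 30
  Job 5: processing = 12, completes at 42
Sum of completion times = 103
Average completion time = 103/5 = 20.6

20.6


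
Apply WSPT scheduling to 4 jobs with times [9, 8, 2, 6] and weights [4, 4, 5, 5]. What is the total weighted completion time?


Compute p/w ratios and sort ascending (WSPT): [(2, 5), (6, 5), (8, 4), (9, 4)]
Compute weighted completion times:
  Job (p=2,w=5): C=2, w*C=5*2=10
  Job (p=6,w=5): C=8, w*C=5*8=40
  Job (p=8,w=4): C=16, w*C=4*16=64
  Job (p=9,w=4): C=25, w*C=4*25=100
Total weighted completion time = 214

214


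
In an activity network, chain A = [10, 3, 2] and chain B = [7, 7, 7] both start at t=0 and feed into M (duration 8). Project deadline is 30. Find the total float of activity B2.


Forward pass: ES(B2) = sum of predecessors on chain B = 7
EF = ES + duration = 7 + 7 = 14
Backward pass: LF(M) = deadline = 30; LS(M) = 30 - 8 = 22
LF(B2) = LS(M) - sum(successors on chain B) = 22 - 7 = 15
LS = LF - duration = 15 - 7 = 8
Total float = LS - ES = 8 - 7 = 1

1


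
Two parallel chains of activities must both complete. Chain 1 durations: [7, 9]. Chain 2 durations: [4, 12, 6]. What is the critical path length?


Path A total = 7 + 9 = 16
Path B total = 4 + 12 + 6 = 22
Critical path = longest path = max(16, 22) = 22

22


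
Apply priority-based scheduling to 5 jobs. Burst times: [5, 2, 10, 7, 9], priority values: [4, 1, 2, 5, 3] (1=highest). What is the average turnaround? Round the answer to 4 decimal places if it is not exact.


Sort by priority (ascending = highest first):
Order: [(1, 2), (2, 10), (3, 9), (4, 5), (5, 7)]
Completion times:
  Priority 1, burst=2, C=2
  Priority 2, burst=10, C=12
  Priority 3, burst=9, C=21
  Priority 4, burst=5, C=26
  Priority 5, burst=7, C=33
Average turnaround = 94/5 = 18.8

18.8


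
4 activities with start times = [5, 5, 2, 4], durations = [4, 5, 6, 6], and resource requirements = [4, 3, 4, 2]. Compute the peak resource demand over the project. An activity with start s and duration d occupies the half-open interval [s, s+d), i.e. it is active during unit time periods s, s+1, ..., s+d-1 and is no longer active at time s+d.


Each activity i is active on [start_i, start_i + duration_i).
Compute total resource usage per time slot:
  t=0: active resources = [], total = 0
  t=1: active resources = [], total = 0
  t=2: active resources = [4], total = 4
  t=3: active resources = [4], total = 4
  t=4: active resources = [4, 2], total = 6
  t=5: active resources = [4, 3, 4, 2], total = 13
  t=6: active resources = [4, 3, 4, 2], total = 13
  t=7: active resources = [4, 3, 4, 2], total = 13
  t=8: active resources = [4, 3, 2], total = 9
  t=9: active resources = [3, 2], total = 5
Peak resource demand = 13

13


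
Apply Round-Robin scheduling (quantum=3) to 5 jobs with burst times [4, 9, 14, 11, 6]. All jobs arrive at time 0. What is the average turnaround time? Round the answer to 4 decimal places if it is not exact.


Time quantum = 3
Execution trace:
  J1 runs 3 units, time = 3
  J2 runs 3 units, time = 6
  J3 runs 3 units, time = 9
  J4 runs 3 units, time = 12
  J5 runs 3 units, time = 15
  J1 runs 1 units, time = 16
  J2 runs 3 units, time = 19
  J3 runs 3 units, time = 22
  J4 runs 3 units, time = 25
  J5 runs 3 units, time = 28
  J2 runs 3 units, time = 31
  J3 runs 3 units, time = 34
  J4 runs 3 units, time = 37
  J3 runs 3 units, time = 40
  J4 runs 2 units, time = 42
  J3 runs 2 units, time = 44
Finish times: [16, 31, 44, 42, 28]
Average turnaround = 161/5 = 32.2

32.2


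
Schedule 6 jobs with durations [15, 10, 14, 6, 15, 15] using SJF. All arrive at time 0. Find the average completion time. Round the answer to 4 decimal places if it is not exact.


SJF order (ascending): [6, 10, 14, 15, 15, 15]
Completion times:
  Job 1: burst=6, C=6
  Job 2: burst=10, C=16
  Job 3: burst=14, C=30
  Job 4: burst=15, C=45
  Job 5: burst=15, C=60
  Job 6: burst=15, C=75
Average completion = 232/6 = 38.6667

38.6667


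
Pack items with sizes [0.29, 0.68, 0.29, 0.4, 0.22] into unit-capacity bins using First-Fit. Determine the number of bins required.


Place items sequentially using First-Fit:
  Item 0.29 -> new Bin 1
  Item 0.68 -> Bin 1 (now 0.97)
  Item 0.29 -> new Bin 2
  Item 0.4 -> Bin 2 (now 0.69)
  Item 0.22 -> Bin 2 (now 0.91)
Total bins used = 2

2


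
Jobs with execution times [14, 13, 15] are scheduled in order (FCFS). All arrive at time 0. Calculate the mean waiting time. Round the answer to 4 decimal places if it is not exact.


FCFS order (as given): [14, 13, 15]
Waiting times:
  Job 1: wait = 0
  Job 2: wait = 14
  Job 3: wait = 27
Sum of waiting times = 41
Average waiting time = 41/3 = 13.6667

13.6667


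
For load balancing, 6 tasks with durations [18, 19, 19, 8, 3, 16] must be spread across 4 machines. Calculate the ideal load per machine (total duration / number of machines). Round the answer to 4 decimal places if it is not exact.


Total processing time = 18 + 19 + 19 + 8 + 3 + 16 = 83
Number of machines = 4
Ideal balanced load = 83 / 4 = 20.75

20.75


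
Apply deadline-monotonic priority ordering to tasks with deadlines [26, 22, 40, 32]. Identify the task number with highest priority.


Sort tasks by relative deadline (ascending):
  Task 2: deadline = 22
  Task 1: deadline = 26
  Task 4: deadline = 32
  Task 3: deadline = 40
Priority order (highest first): [2, 1, 4, 3]
Highest priority task = 2

2


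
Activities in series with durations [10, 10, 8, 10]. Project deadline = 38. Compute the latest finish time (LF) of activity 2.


LF(activity 2) = deadline - sum of successor durations
Successors: activities 3 through 4 with durations [8, 10]
Sum of successor durations = 18
LF = 38 - 18 = 20

20


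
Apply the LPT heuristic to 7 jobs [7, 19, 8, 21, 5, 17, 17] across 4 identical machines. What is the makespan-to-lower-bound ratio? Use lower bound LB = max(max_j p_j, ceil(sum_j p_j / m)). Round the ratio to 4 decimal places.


LPT order: [21, 19, 17, 17, 8, 7, 5]
Machine loads after assignment: [21, 24, 25, 24]
LPT makespan = 25
Lower bound = max(max_job, ceil(total/4)) = max(21, 24) = 24
Ratio = 25 / 24 = 1.0417

1.0417


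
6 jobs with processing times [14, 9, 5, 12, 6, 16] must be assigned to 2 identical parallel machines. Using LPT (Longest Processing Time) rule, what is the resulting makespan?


Sort jobs in decreasing order (LPT): [16, 14, 12, 9, 6, 5]
Assign each job to the least loaded machine:
  Machine 1: jobs [16, 9, 6], load = 31
  Machine 2: jobs [14, 12, 5], load = 31
Makespan = max load = 31

31


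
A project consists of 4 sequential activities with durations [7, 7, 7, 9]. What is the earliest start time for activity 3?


Activity 3 starts after activities 1 through 2 complete.
Predecessor durations: [7, 7]
ES = 7 + 7 = 14

14


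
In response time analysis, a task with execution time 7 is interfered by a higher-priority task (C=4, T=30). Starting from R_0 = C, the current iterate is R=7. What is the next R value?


R_next = C + ceil(R_prev / T_hp) * C_hp
ceil(7 / 30) = ceil(0.2333) = 1
Interference = 1 * 4 = 4
R_next = 7 + 4 = 11

11


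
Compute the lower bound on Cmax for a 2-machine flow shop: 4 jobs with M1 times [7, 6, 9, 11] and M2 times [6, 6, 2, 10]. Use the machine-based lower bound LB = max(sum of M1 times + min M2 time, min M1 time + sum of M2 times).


LB1 = sum(M1 times) + min(M2 times) = 33 + 2 = 35
LB2 = min(M1 times) + sum(M2 times) = 6 + 24 = 30
Lower bound = max(LB1, LB2) = max(35, 30) = 35

35


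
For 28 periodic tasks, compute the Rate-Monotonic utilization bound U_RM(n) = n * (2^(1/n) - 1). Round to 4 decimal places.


Compute 2^(1/28) = 1.0250642120
Subtract 1: 1.0250642120 - 1 = 0.0250642120
Multiply by n: 28 * 0.0250642120 = 0.7017979360
Round to 4 dp: 0.7018

0.7018


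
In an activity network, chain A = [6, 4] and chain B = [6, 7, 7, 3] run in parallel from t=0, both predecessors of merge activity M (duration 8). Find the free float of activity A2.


ES(A2) = sum of predecessors on chain A = 6
EF(A2) = ES + duration = 6 + 4 = 10
Successor of A2 is M. ES(M) = max(sum(A), sum(B)) = max(10, 23) = 23
Free float = ES(successor) - EF(current) = 23 - 10 = 13

13


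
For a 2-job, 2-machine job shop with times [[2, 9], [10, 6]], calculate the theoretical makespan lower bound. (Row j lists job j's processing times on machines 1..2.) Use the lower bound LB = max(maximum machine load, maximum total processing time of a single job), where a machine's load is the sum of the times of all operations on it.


Machine loads:
  Machine 1: 2 + 10 = 12
  Machine 2: 9 + 6 = 15
Max machine load = 15
Job totals:
  Job 1: 11
  Job 2: 16
Max job total = 16
Lower bound = max(15, 16) = 16

16


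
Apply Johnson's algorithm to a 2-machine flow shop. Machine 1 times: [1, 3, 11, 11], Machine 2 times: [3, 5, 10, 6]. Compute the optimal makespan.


Apply Johnson's rule:
  Group 1 (a <= b): [(1, 1, 3), (2, 3, 5)]
  Group 2 (a > b): [(3, 11, 10), (4, 11, 6)]
Optimal job order: [1, 2, 3, 4]
Schedule:
  Job 1: M1 done at 1, M2 done at 4
  Job 2: M1 done at 4, M2 done at 9
  Job 3: M1 done at 15, M2 done at 25
  Job 4: M1 done at 26, M2 done at 32
Makespan = 32

32


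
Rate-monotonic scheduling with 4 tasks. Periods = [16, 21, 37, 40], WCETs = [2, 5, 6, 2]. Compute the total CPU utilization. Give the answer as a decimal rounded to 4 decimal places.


Compute individual utilizations (exact fractions):
  Task 1: C/T = 2/16 = 1/8 (approx. 0.125)
  Task 2: C/T = 5/21 (approx. 0.2381)
  Task 3: C/T = 6/37 (approx. 0.1622)
  Task 4: C/T = 2/40 = 1/20 (approx. 0.05)
Total utilization U = 1/8 + 5/21 + 6/37 + 1/20 = 17879/31080
Rounded to 4 decimal places: U = 0.5753
RM (Liu & Layland) bound for 4 tasks = 0.756828; compare with U = 17879/31080 (approx. 0.575257)
U <= bound, so schedulable by RM sufficient condition.

0.5753


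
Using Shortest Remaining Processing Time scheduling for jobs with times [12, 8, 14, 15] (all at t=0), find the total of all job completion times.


Since all jobs arrive at t=0, SRPT equals SPT ordering.
SPT order: [8, 12, 14, 15]
Completion times:
  Job 1: p=8, C=8
  Job 2: p=12, C=20
  Job 3: p=14, C=34
  Job 4: p=15, C=49
Total completion time = 8 + 20 + 34 + 49 = 111

111


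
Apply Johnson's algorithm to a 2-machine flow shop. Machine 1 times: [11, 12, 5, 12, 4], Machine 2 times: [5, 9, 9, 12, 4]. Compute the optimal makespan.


Apply Johnson's rule:
  Group 1 (a <= b): [(5, 4, 4), (3, 5, 9), (4, 12, 12)]
  Group 2 (a > b): [(2, 12, 9), (1, 11, 5)]
Optimal job order: [5, 3, 4, 2, 1]
Schedule:
  Job 5: M1 done at 4, M2 done at 8
  Job 3: M1 done at 9, M2 done at 18
  Job 4: M1 done at 21, M2 done at 33
  Job 2: M1 done at 33, M2 done at 42
  Job 1: M1 done at 44, M2 done at 49
Makespan = 49

49


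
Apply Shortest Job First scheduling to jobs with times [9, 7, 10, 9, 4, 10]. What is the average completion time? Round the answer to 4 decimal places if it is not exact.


SJF order (ascending): [4, 7, 9, 9, 10, 10]
Completion times:
  Job 1: burst=4, C=4
  Job 2: burst=7, C=11
  Job 3: burst=9, C=20
  Job 4: burst=9, C=29
  Job 5: burst=10, C=39
  Job 6: burst=10, C=49
Average completion = 152/6 = 25.3333

25.3333


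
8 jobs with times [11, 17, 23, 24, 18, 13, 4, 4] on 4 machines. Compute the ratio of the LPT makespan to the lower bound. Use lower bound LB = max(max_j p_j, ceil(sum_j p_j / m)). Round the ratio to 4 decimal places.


LPT order: [24, 23, 18, 17, 13, 11, 4, 4]
Machine loads after assignment: [28, 27, 29, 30]
LPT makespan = 30
Lower bound = max(max_job, ceil(total/4)) = max(24, 29) = 29
Ratio = 30 / 29 = 1.0345

1.0345


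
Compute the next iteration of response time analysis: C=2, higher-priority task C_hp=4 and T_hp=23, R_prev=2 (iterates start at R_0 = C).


R_next = C + ceil(R_prev / T_hp) * C_hp
ceil(2 / 23) = ceil(0.087) = 1
Interference = 1 * 4 = 4
R_next = 2 + 4 = 6

6


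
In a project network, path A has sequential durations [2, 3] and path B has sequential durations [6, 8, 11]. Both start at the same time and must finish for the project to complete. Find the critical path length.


Path A total = 2 + 3 = 5
Path B total = 6 + 8 + 11 = 25
Critical path = longest path = max(5, 25) = 25

25


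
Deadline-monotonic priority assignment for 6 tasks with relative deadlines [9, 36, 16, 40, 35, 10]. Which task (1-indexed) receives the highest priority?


Sort tasks by relative deadline (ascending):
  Task 1: deadline = 9
  Task 6: deadline = 10
  Task 3: deadline = 16
  Task 5: deadline = 35
  Task 2: deadline = 36
  Task 4: deadline = 40
Priority order (highest first): [1, 6, 3, 5, 2, 4]
Highest priority task = 1

1


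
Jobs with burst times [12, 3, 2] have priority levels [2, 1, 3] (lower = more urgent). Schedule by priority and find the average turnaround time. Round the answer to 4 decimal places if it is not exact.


Sort by priority (ascending = highest first):
Order: [(1, 3), (2, 12), (3, 2)]
Completion times:
  Priority 1, burst=3, C=3
  Priority 2, burst=12, C=15
  Priority 3, burst=2, C=17
Average turnaround = 35/3 = 11.6667

11.6667


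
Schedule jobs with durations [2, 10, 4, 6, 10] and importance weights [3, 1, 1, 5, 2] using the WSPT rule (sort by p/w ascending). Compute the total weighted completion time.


Compute p/w ratios and sort ascending (WSPT): [(2, 3), (6, 5), (4, 1), (10, 2), (10, 1)]
Compute weighted completion times:
  Job (p=2,w=3): C=2, w*C=3*2=6
  Job (p=6,w=5): C=8, w*C=5*8=40
  Job (p=4,w=1): C=12, w*C=1*12=12
  Job (p=10,w=2): C=22, w*C=2*22=44
  Job (p=10,w=1): C=32, w*C=1*32=32
Total weighted completion time = 134

134


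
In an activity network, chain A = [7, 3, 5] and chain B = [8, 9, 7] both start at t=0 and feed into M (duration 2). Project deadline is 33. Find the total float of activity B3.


Forward pass: ES(B3) = sum of predecessors on chain B = 17
EF = ES + duration = 17 + 7 = 24
Backward pass: LF(M) = deadline = 33; LS(M) = 33 - 2 = 31
LF(B3) = LS(M) - sum(successors on chain B) = 31 - 0 = 31
LS = LF - duration = 31 - 7 = 24
Total float = LS - ES = 24 - 17 = 7

7


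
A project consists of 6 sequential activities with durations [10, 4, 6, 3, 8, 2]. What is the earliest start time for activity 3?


Activity 3 starts after activities 1 through 2 complete.
Predecessor durations: [10, 4]
ES = 10 + 4 = 14

14


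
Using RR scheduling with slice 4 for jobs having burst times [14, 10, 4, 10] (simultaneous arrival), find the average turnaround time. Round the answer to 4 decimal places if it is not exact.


Time quantum = 4
Execution trace:
  J1 runs 4 units, time = 4
  J2 runs 4 units, time = 8
  J3 runs 4 units, time = 12
  J4 runs 4 units, time = 16
  J1 runs 4 units, time = 20
  J2 runs 4 units, time = 24
  J4 runs 4 units, time = 28
  J1 runs 4 units, time = 32
  J2 runs 2 units, time = 34
  J4 runs 2 units, time = 36
  J1 runs 2 units, time = 38
Finish times: [38, 34, 12, 36]
Average turnaround = 120/4 = 30.0

30.0


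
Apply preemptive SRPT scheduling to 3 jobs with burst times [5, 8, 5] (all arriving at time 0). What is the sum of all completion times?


Since all jobs arrive at t=0, SRPT equals SPT ordering.
SPT order: [5, 5, 8]
Completion times:
  Job 1: p=5, C=5
  Job 2: p=5, C=10
  Job 3: p=8, C=18
Total completion time = 5 + 10 + 18 = 33

33


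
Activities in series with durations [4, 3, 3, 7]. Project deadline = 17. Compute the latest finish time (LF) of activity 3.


LF(activity 3) = deadline - sum of successor durations
Successors: activities 4 through 4 with durations [7]
Sum of successor durations = 7
LF = 17 - 7 = 10

10


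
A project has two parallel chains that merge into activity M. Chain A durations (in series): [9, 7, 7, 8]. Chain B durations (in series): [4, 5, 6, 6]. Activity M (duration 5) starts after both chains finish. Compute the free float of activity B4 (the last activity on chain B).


ES(B4) = sum of predecessors on chain B = 15
EF(B4) = ES + duration = 15 + 6 = 21
Successor of B4 is M. ES(M) = max(sum(A), sum(B)) = max(31, 21) = 31
Free float = ES(successor) - EF(current) = 31 - 21 = 10

10


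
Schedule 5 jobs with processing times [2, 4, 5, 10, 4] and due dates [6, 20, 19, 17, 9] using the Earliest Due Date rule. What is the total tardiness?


Sort by due date (EDD order): [(2, 6), (4, 9), (10, 17), (5, 19), (4, 20)]
Compute completion times and tardiness:
  Job 1: p=2, d=6, C=2, tardiness=max(0,2-6)=0
  Job 2: p=4, d=9, C=6, tardiness=max(0,6-9)=0
  Job 3: p=10, d=17, C=16, tardiness=max(0,16-17)=0
  Job 4: p=5, d=19, C=21, tardiness=max(0,21-19)=2
  Job 5: p=4, d=20, C=25, tardiness=max(0,25-20)=5
Total tardiness = 7

7


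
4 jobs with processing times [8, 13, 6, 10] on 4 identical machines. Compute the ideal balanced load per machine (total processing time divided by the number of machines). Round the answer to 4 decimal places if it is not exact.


Total processing time = 8 + 13 + 6 + 10 = 37
Number of machines = 4
Ideal balanced load = 37 / 4 = 9.25

9.25


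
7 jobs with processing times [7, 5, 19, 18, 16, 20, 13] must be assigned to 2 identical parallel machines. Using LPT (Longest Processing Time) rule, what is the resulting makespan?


Sort jobs in decreasing order (LPT): [20, 19, 18, 16, 13, 7, 5]
Assign each job to the least loaded machine:
  Machine 1: jobs [20, 16, 13], load = 49
  Machine 2: jobs [19, 18, 7, 5], load = 49
Makespan = max load = 49

49


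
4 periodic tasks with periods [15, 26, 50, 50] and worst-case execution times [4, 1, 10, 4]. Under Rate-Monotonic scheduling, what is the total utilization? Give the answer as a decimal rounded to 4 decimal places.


Compute individual utilizations (exact fractions):
  Task 1: C/T = 4/15 (approx. 0.2667)
  Task 2: C/T = 1/26 (approx. 0.0385)
  Task 3: C/T = 10/50 = 1/5 (approx. 0.2)
  Task 4: C/T = 4/50 = 2/25 (approx. 0.08)
Total utilization U = 4/15 + 1/26 + 1/5 + 2/25 = 1141/1950
Rounded to 4 decimal places: U = 0.5851
RM (Liu & Layland) bound for 4 tasks = 0.756828; compare with U = 1141/1950 (approx. 0.585128)
U <= bound, so schedulable by RM sufficient condition.

0.5851


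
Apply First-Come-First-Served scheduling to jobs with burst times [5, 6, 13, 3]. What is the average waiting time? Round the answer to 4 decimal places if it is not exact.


FCFS order (as given): [5, 6, 13, 3]
Waiting times:
  Job 1: wait = 0
  Job 2: wait = 5
  Job 3: wait = 11
  Job 4: wait = 24
Sum of waiting times = 40
Average waiting time = 40/4 = 10.0

10.0


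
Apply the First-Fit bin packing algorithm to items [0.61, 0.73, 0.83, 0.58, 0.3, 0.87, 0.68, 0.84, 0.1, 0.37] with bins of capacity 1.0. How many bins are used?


Place items sequentially using First-Fit:
  Item 0.61 -> new Bin 1
  Item 0.73 -> new Bin 2
  Item 0.83 -> new Bin 3
  Item 0.58 -> new Bin 4
  Item 0.3 -> Bin 1 (now 0.91)
  Item 0.87 -> new Bin 5
  Item 0.68 -> new Bin 6
  Item 0.84 -> new Bin 7
  Item 0.1 -> Bin 2 (now 0.83)
  Item 0.37 -> Bin 4 (now 0.95)
Total bins used = 7

7


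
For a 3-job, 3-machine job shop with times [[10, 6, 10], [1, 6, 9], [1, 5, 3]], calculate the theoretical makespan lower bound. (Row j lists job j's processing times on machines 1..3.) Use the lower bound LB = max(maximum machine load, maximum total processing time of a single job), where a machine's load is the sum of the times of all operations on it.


Machine loads:
  Machine 1: 10 + 1 + 1 = 12
  Machine 2: 6 + 6 + 5 = 17
  Machine 3: 10 + 9 + 3 = 22
Max machine load = 22
Job totals:
  Job 1: 26
  Job 2: 16
  Job 3: 9
Max job total = 26
Lower bound = max(22, 26) = 26

26


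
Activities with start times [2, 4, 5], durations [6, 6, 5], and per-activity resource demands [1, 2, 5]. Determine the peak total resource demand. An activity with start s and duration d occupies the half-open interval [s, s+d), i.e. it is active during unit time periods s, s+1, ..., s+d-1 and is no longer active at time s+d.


Each activity i is active on [start_i, start_i + duration_i).
Compute total resource usage per time slot:
  t=0: active resources = [], total = 0
  t=1: active resources = [], total = 0
  t=2: active resources = [1], total = 1
  t=3: active resources = [1], total = 1
  t=4: active resources = [1, 2], total = 3
  t=5: active resources = [1, 2, 5], total = 8
  t=6: active resources = [1, 2, 5], total = 8
  t=7: active resources = [1, 2, 5], total = 8
  t=8: active resources = [2, 5], total = 7
  t=9: active resources = [2, 5], total = 7
Peak resource demand = 8

8


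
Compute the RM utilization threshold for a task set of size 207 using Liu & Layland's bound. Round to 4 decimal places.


Compute 2^(1/207) = 1.0033541497
Subtract 1: 1.0033541497 - 1 = 0.0033541497
Multiply by n: 207 * 0.0033541497 = 0.6943089879
Round to 4 dp: 0.6943

0.6943


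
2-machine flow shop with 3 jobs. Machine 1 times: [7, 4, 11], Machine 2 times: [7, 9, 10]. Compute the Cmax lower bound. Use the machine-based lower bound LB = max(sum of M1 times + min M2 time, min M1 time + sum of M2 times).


LB1 = sum(M1 times) + min(M2 times) = 22 + 7 = 29
LB2 = min(M1 times) + sum(M2 times) = 4 + 26 = 30
Lower bound = max(LB1, LB2) = max(29, 30) = 30

30


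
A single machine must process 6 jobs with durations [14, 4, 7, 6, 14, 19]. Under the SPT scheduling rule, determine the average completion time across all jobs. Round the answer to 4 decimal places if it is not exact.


Sort jobs by processing time (SPT order): [4, 6, 7, 14, 14, 19]
Compute completion times sequentially:
  Job 1: processing = 4, completes at 4
  Job 2: processing = 6, completes at 10
  Job 3: processing = 7, completes at 17
  Job 4: processing = 14, completes at 31
  Job 5: processing = 14, completes at 45
  Job 6: processing = 19, completes at 64
Sum of completion times = 171
Average completion time = 171/6 = 28.5

28.5


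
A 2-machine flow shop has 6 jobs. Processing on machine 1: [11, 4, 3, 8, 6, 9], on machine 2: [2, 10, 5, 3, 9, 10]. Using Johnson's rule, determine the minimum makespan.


Apply Johnson's rule:
  Group 1 (a <= b): [(3, 3, 5), (2, 4, 10), (5, 6, 9), (6, 9, 10)]
  Group 2 (a > b): [(4, 8, 3), (1, 11, 2)]
Optimal job order: [3, 2, 5, 6, 4, 1]
Schedule:
  Job 3: M1 done at 3, M2 done at 8
  Job 2: M1 done at 7, M2 done at 18
  Job 5: M1 done at 13, M2 done at 27
  Job 6: M1 done at 22, M2 done at 37
  Job 4: M1 done at 30, M2 done at 40
  Job 1: M1 done at 41, M2 done at 43
Makespan = 43

43


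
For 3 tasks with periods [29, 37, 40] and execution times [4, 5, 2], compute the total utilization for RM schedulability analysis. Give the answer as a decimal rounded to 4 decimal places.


Compute individual utilizations (exact fractions):
  Task 1: C/T = 4/29 (approx. 0.1379)
  Task 2: C/T = 5/37 (approx. 0.1351)
  Task 3: C/T = 2/40 = 1/20 (approx. 0.05)
Total utilization U = 4/29 + 5/37 + 1/20 = 6933/21460
Rounded to 4 decimal places: U = 0.3231
RM (Liu & Layland) bound for 3 tasks = 0.779763; compare with U = 6933/21460 (approx. 0.323066)
U <= bound, so schedulable by RM sufficient condition.

0.3231


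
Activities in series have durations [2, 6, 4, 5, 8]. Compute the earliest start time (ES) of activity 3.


Activity 3 starts after activities 1 through 2 complete.
Predecessor durations: [2, 6]
ES = 2 + 6 = 8

8


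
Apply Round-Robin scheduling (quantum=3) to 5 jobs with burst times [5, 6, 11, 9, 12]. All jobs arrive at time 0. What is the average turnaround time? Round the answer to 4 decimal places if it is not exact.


Time quantum = 3
Execution trace:
  J1 runs 3 units, time = 3
  J2 runs 3 units, time = 6
  J3 runs 3 units, time = 9
  J4 runs 3 units, time = 12
  J5 runs 3 units, time = 15
  J1 runs 2 units, time = 17
  J2 runs 3 units, time = 20
  J3 runs 3 units, time = 23
  J4 runs 3 units, time = 26
  J5 runs 3 units, time = 29
  J3 runs 3 units, time = 32
  J4 runs 3 units, time = 35
  J5 runs 3 units, time = 38
  J3 runs 2 units, time = 40
  J5 runs 3 units, time = 43
Finish times: [17, 20, 40, 35, 43]
Average turnaround = 155/5 = 31.0

31.0


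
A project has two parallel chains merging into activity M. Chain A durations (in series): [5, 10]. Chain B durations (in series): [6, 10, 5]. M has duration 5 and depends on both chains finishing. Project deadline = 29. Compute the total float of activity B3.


Forward pass: ES(B3) = sum of predecessors on chain B = 16
EF = ES + duration = 16 + 5 = 21
Backward pass: LF(M) = deadline = 29; LS(M) = 29 - 5 = 24
LF(B3) = LS(M) - sum(successors on chain B) = 24 - 0 = 24
LS = LF - duration = 24 - 5 = 19
Total float = LS - ES = 19 - 16 = 3

3


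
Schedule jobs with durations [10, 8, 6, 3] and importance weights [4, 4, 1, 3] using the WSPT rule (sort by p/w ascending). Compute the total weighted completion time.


Compute p/w ratios and sort ascending (WSPT): [(3, 3), (8, 4), (10, 4), (6, 1)]
Compute weighted completion times:
  Job (p=3,w=3): C=3, w*C=3*3=9
  Job (p=8,w=4): C=11, w*C=4*11=44
  Job (p=10,w=4): C=21, w*C=4*21=84
  Job (p=6,w=1): C=27, w*C=1*27=27
Total weighted completion time = 164

164


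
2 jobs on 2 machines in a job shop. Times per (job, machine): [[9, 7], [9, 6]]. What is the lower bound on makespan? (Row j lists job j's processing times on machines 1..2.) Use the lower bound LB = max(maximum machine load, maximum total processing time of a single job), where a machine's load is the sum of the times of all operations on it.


Machine loads:
  Machine 1: 9 + 9 = 18
  Machine 2: 7 + 6 = 13
Max machine load = 18
Job totals:
  Job 1: 16
  Job 2: 15
Max job total = 16
Lower bound = max(18, 16) = 18

18


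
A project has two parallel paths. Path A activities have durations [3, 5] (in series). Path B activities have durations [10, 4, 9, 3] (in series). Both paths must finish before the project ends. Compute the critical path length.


Path A total = 3 + 5 = 8
Path B total = 10 + 4 + 9 + 3 = 26
Critical path = longest path = max(8, 26) = 26

26


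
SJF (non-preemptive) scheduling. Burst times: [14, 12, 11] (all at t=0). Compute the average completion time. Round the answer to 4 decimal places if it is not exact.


SJF order (ascending): [11, 12, 14]
Completion times:
  Job 1: burst=11, C=11
  Job 2: burst=12, C=23
  Job 3: burst=14, C=37
Average completion = 71/3 = 23.6667

23.6667


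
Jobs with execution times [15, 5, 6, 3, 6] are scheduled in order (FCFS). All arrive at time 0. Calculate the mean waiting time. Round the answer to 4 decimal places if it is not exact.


FCFS order (as given): [15, 5, 6, 3, 6]
Waiting times:
  Job 1: wait = 0
  Job 2: wait = 15
  Job 3: wait = 20
  Job 4: wait = 26
  Job 5: wait = 29
Sum of waiting times = 90
Average waiting time = 90/5 = 18.0

18.0


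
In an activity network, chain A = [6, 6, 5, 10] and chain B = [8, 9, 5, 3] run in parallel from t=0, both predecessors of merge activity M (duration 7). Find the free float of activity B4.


ES(B4) = sum of predecessors on chain B = 22
EF(B4) = ES + duration = 22 + 3 = 25
Successor of B4 is M. ES(M) = max(sum(A), sum(B)) = max(27, 25) = 27
Free float = ES(successor) - EF(current) = 27 - 25 = 2

2


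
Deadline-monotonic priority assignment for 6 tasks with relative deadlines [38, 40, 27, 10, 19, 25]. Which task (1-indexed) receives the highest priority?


Sort tasks by relative deadline (ascending):
  Task 4: deadline = 10
  Task 5: deadline = 19
  Task 6: deadline = 25
  Task 3: deadline = 27
  Task 1: deadline = 38
  Task 2: deadline = 40
Priority order (highest first): [4, 5, 6, 3, 1, 2]
Highest priority task = 4

4


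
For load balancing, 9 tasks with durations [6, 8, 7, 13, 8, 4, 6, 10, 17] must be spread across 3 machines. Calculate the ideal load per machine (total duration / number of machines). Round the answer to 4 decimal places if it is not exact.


Total processing time = 6 + 8 + 7 + 13 + 8 + 4 + 6 + 10 + 17 = 79
Number of machines = 3
Ideal balanced load = 79 / 3 = 26.3333

26.3333


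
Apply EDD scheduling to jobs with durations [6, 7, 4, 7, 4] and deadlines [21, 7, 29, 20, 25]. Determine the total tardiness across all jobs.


Sort by due date (EDD order): [(7, 7), (7, 20), (6, 21), (4, 25), (4, 29)]
Compute completion times and tardiness:
  Job 1: p=7, d=7, C=7, tardiness=max(0,7-7)=0
  Job 2: p=7, d=20, C=14, tardiness=max(0,14-20)=0
  Job 3: p=6, d=21, C=20, tardiness=max(0,20-21)=0
  Job 4: p=4, d=25, C=24, tardiness=max(0,24-25)=0
  Job 5: p=4, d=29, C=28, tardiness=max(0,28-29)=0
Total tardiness = 0

0


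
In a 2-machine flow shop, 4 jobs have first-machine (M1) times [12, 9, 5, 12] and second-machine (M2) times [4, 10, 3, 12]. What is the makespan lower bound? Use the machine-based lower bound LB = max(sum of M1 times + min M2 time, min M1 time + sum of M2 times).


LB1 = sum(M1 times) + min(M2 times) = 38 + 3 = 41
LB2 = min(M1 times) + sum(M2 times) = 5 + 29 = 34
Lower bound = max(LB1, LB2) = max(41, 34) = 41

41


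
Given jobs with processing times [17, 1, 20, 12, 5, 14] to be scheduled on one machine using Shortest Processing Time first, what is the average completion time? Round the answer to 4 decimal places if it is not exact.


Sort jobs by processing time (SPT order): [1, 5, 12, 14, 17, 20]
Compute completion times sequentially:
  Job 1: processing = 1, completes at 1
  Job 2: processing = 5, completes at 6
  Job 3: processing = 12, completes at 18
  Job 4: processing = 14, completes at 32
  Job 5: processing = 17, completes at 49
  Job 6: processing = 20, completes at 69
Sum of completion times = 175
Average completion time = 175/6 = 29.1667

29.1667


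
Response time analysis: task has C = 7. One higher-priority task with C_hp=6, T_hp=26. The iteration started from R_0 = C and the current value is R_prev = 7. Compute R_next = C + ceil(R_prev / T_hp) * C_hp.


R_next = C + ceil(R_prev / T_hp) * C_hp
ceil(7 / 26) = ceil(0.2692) = 1
Interference = 1 * 6 = 6
R_next = 7 + 6 = 13

13


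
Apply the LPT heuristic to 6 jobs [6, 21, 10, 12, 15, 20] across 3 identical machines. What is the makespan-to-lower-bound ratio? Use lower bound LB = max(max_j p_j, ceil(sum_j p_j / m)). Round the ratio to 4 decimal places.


LPT order: [21, 20, 15, 12, 10, 6]
Machine loads after assignment: [27, 30, 27]
LPT makespan = 30
Lower bound = max(max_job, ceil(total/3)) = max(21, 28) = 28
Ratio = 30 / 28 = 1.0714

1.0714


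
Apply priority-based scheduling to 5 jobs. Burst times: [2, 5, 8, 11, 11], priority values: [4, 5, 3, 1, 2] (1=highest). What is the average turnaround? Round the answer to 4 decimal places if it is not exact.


Sort by priority (ascending = highest first):
Order: [(1, 11), (2, 11), (3, 8), (4, 2), (5, 5)]
Completion times:
  Priority 1, burst=11, C=11
  Priority 2, burst=11, C=22
  Priority 3, burst=8, C=30
  Priority 4, burst=2, C=32
  Priority 5, burst=5, C=37
Average turnaround = 132/5 = 26.4

26.4


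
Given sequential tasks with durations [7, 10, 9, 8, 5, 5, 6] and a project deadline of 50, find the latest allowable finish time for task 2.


LF(activity 2) = deadline - sum of successor durations
Successors: activities 3 through 7 with durations [9, 8, 5, 5, 6]
Sum of successor durations = 33
LF = 50 - 33 = 17

17


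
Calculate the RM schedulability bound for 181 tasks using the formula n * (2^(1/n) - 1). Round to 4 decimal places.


Compute 2^(1/181) = 1.0038368845
Subtract 1: 1.0038368845 - 1 = 0.0038368845
Multiply by n: 181 * 0.0038368845 = 0.6944760945
Round to 4 dp: 0.6945

0.6945


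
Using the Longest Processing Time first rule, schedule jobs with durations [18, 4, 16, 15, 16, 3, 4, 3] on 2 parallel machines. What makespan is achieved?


Sort jobs in decreasing order (LPT): [18, 16, 16, 15, 4, 4, 3, 3]
Assign each job to the least loaded machine:
  Machine 1: jobs [18, 15, 4, 3], load = 40
  Machine 2: jobs [16, 16, 4, 3], load = 39
Makespan = max load = 40

40


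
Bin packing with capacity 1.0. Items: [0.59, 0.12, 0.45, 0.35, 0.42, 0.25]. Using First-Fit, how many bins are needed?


Place items sequentially using First-Fit:
  Item 0.59 -> new Bin 1
  Item 0.12 -> Bin 1 (now 0.71)
  Item 0.45 -> new Bin 2
  Item 0.35 -> Bin 2 (now 0.8)
  Item 0.42 -> new Bin 3
  Item 0.25 -> Bin 1 (now 0.96)
Total bins used = 3

3


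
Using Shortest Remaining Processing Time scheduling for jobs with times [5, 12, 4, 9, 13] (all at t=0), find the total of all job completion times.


Since all jobs arrive at t=0, SRPT equals SPT ordering.
SPT order: [4, 5, 9, 12, 13]
Completion times:
  Job 1: p=4, C=4
  Job 2: p=5, C=9
  Job 3: p=9, C=18
  Job 4: p=12, C=30
  Job 5: p=13, C=43
Total completion time = 4 + 9 + 18 + 30 + 43 = 104

104


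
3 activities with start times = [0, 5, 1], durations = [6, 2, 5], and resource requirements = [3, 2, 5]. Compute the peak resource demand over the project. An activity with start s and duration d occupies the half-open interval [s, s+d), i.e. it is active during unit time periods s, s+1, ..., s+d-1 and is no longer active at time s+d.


Each activity i is active on [start_i, start_i + duration_i).
Compute total resource usage per time slot:
  t=0: active resources = [3], total = 3
  t=1: active resources = [3, 5], total = 8
  t=2: active resources = [3, 5], total = 8
  t=3: active resources = [3, 5], total = 8
  t=4: active resources = [3, 5], total = 8
  t=5: active resources = [3, 2, 5], total = 10
  t=6: active resources = [2], total = 2
Peak resource demand = 10

10
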